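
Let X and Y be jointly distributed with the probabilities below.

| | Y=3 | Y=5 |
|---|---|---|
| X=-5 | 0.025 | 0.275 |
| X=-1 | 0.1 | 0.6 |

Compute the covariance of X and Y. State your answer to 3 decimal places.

E[X] = -2.2,  E[Y] = 4.75
E[XY] = -10.55
Cov(X,Y) = E[XY] − E[X]E[Y] = -10.55 − (-2.2)(4.75) = -0.1

-0.100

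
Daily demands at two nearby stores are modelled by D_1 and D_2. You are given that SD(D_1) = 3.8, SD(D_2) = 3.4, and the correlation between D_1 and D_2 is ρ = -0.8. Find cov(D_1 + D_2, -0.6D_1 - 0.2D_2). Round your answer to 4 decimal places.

V(D_1) = (3.8)² = 14.44;  V(D_2) = (3.4)² = 11.56
cov(D_1,D_2) = ρ·SD(D_1)·SD(D_2) = -0.8·3.8·3.4 = -10.336
cov(D_1 + D_2, -0.6D_1 - 0.2D_2) = (1)(-0.6)V(D_1) + (1)(-0.2)V(D_2) + [(1)(-0.2) + (1)(-0.6)]cov(D_1,D_2)
= -0.6·14.44 + -0.2·11.56 + -0.8·-10.336 = -2.7072

-2.7072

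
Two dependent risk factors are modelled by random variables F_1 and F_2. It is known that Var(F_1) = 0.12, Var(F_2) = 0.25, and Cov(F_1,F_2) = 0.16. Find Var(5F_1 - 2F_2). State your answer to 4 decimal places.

Var(5F_1 - 2F_2) = (5)²·Var(F_1) + (-2)²·Var(F_2) + 2·(5)·(-2)·Cov(F_1,F_2)
= 25·0.12 + 4·0.25 + -20·0.16 = 0.8

0.8000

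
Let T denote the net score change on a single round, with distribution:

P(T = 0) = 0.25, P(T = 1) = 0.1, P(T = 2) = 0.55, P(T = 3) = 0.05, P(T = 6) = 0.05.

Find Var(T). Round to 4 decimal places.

E[T] = (0)(0.25) + (1)(0.1) + (2)(0.55) + (3)(0.05) + (6)(0.05) = 1.65
E[T²] = (0)²(0.25) + (1)²(0.1) + (2)²(0.55) + (3)²(0.05) + (6)²(0.05) = 4.55
Var(T) = E[T²] − (E[T])² = 4.55 − (1.65)² = 1.8275

1.8275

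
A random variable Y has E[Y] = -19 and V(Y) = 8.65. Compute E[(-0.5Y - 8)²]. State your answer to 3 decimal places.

4.413

E[-0.5Y - 8] = -0.5·-19 − 8 = 1.5
V(-0.5Y - 8) = (-0.5)²·8.65 = 2.1625
E[(-0.5Y - 8)²] = V((-0.5Y - 8)) + (E[(-0.5Y - 8)])² = 2.1625 + (1.5)² = 4.4125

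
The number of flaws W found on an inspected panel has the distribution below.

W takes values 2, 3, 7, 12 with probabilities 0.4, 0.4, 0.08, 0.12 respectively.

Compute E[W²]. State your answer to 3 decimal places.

E[W²] = (2)²(0.4) + (3)²(0.4) + (7)²(0.08) + (12)²(0.12) = 26.4

26.400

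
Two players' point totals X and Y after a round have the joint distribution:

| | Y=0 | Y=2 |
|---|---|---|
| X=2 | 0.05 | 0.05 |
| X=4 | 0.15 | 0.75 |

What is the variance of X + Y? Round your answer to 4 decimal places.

1.2400

E[X] = 3.8,  E[Y] = 1.6,  E[XY] = 6.2
Var(X) = 14.8 − (3.8)² = 0.36;  Var(Y) = 3.2 − (1.6)² = 0.64
cov(X,Y) = 6.2 − (3.8)(1.6) = 0.12
Var(X + Y) = (1)²·0.36 + (1)²·0.64 + 2·(1)·(1)·0.12 = 1.24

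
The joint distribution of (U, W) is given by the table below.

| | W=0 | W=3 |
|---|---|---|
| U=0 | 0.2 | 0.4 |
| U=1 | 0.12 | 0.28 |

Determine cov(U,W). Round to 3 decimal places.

E[U] = 0.4,  E[W] = 2.04
E[UW] = 0.84
cov(U,W) = E[UW] − E[U]E[W] = 0.84 − (0.4)(2.04) = 0.024

0.024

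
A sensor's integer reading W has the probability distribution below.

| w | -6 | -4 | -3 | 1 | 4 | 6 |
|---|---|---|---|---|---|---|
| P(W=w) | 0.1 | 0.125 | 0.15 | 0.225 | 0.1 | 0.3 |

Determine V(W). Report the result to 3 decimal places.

18.809

E[W] = (-6)(0.1) + (-4)(0.125) + (-3)(0.15) + (1)(0.225) + (4)(0.1) + (6)(0.3) = 0.875
E[W²] = (-6)²(0.1) + (-4)²(0.125) + (-3)²(0.15) + (1)²(0.225) + (4)²(0.1) + (6)²(0.3) = 19.575
V(W) = E[W²] − (E[W])² = 19.575 − (0.875)² = 18.809375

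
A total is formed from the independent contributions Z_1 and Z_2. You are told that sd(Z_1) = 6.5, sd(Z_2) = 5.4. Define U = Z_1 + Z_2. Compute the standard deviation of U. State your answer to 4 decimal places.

8.4504

var(Z_1) = 42.25, var(Z_2) = 29.16
By independence, var(U) = (1)²var(Z_1) + (1)²var(Z_2)
= (1)²·42.25 + (1)²·29.16 = 71.41
sd(U) = √71.41 ≈ 8.4504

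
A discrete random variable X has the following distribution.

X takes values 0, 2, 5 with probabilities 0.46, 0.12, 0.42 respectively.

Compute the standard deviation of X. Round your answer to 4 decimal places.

2.3461

E[X] = (0)(0.46) + (2)(0.12) + (5)(0.42) = 2.34
E[X²] = (0)²(0.46) + (2)²(0.12) + (5)²(0.42) = 10.98
Var(X) = E[X²] − (E[X])² = 10.98 − (2.34)² = 5.5044
SD(X) = √5.5044 ≈ 2.3461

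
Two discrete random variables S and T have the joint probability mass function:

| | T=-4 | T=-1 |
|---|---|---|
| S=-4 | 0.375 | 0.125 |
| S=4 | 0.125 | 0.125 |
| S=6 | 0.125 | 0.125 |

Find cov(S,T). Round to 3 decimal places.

E[S] = 0.5,  E[T] = -2.875
E[ST] = 0.25
cov(S,T) = E[ST] − E[S]E[T] = 0.25 − (0.5)(-2.875) = 1.6875

1.688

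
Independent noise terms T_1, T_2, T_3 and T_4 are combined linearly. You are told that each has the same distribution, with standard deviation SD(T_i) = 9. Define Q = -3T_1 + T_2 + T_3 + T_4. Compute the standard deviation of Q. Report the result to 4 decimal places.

Var(T_i) = (9)² = 81
By independence, Var(Q) = (-3)²Var(T_1) + (1)²Var(T_2) + (1)²Var(T_3) + (1)²Var(T_4)
= (-3)²·81 + (1)²·81 + (1)²·81 + (1)²·81 = 972
SD(Q) = √972 ≈ 31.1769

31.1769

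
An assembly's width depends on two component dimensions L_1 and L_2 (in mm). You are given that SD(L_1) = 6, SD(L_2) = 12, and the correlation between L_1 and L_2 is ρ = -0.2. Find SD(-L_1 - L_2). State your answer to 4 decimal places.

Var(L_1) = (6)² = 36;  Var(L_2) = (12)² = 144
Cov(L_1,L_2) = ρ·SD(L_1)·SD(L_2) = -0.2·6·12 = -14.4
Var(-L_1 - L_2) = (-1)²·Var(L_1) + (-1)²·Var(L_2) + 2·(-1)·(-1)·Cov(L_1,L_2)
= 1·36 + 1·144 + 2·-14.4 = 151.2
SD(-L_1 - L_2) = √151.2 ≈ 12.2963

12.2963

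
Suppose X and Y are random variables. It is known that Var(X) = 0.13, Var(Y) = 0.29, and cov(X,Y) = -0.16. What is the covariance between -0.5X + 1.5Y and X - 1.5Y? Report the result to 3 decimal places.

cov(-0.5X + 1.5Y, X - 1.5Y) = (-0.5)(1)Var(X) + (1.5)(-1.5)Var(Y) + [(-0.5)(-1.5) + (1.5)(1)]cov(X,Y)
= -0.5·0.13 + -2.25·0.29 + 2.25·-0.16 = -1.0775

-1.078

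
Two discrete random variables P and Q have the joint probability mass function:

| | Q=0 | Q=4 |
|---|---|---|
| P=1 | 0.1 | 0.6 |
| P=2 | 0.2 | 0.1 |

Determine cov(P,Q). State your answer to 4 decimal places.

-0.4400

E[P] = 1.3,  E[Q] = 2.8
E[PQ] = 3.2
cov(P,Q) = E[PQ] − E[P]E[Q] = 3.2 − (1.3)(2.8) = -0.44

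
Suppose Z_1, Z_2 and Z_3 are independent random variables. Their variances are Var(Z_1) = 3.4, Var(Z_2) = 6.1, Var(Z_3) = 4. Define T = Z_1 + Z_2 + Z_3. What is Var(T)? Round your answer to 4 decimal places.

By independence, Var(T) = (1)²Var(Z_1) + (1)²Var(Z_2) + (1)²Var(Z_3)
= (1)²·3.4 + (1)²·6.1 + (1)²·4 = 13.5

13.5000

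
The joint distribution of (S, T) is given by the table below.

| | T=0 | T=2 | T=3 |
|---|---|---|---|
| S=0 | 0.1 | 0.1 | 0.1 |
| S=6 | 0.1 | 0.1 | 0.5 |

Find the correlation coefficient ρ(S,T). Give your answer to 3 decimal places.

E[S] = 4.2,  E[T] = 2.2
E[ST] = 10.2
Cov(S,T) = E[ST] − E[S]E[T] = 10.2 − (4.2)(2.2) = 0.96
V(S) = 7.56,  V(T) = 1.36
ρ = 0.96 / √(7.56·1.36) ≈ 0.299

0.299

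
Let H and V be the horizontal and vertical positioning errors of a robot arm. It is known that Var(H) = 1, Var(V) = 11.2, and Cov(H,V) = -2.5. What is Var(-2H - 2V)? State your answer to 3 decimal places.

28.800

Var(-2H - 2V) = (-2)²·Var(H) + (-2)²·Var(V) + 2·(-2)·(-2)·Cov(H,V)
= 4·1 + 4·11.2 + 8·-2.5 = 28.8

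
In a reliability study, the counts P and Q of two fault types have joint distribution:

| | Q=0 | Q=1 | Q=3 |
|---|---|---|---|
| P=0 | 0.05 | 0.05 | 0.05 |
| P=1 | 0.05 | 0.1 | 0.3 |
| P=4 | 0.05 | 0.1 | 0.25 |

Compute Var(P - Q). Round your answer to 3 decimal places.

E[P] = 2.05,  E[Q] = 2.05,  E[PQ] = 4.4
Var(P) = 6.85 − (2.05)² = 2.6475;  Var(Q) = 5.65 − (2.05)² = 1.4475
cov(P,Q) = 4.4 − (2.05)(2.05) = 0.1975
Var(P - Q) = (1)²·2.6475 + (-1)²·1.4475 + 2·(1)·(-1)·0.1975 = 3.7

3.700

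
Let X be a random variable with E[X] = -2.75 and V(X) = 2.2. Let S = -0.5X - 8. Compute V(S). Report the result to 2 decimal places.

0.55

V(-0.5X - 8) = (-0.5)²·V(X) = 0.25·2.2 = 0.55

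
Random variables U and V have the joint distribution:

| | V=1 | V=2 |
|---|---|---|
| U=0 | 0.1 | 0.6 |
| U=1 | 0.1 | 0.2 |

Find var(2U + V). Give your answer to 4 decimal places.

0.8400

E[U] = 0.3,  E[V] = 1.8,  E[UV] = 0.5
var(U) = 0.3 − (0.3)² = 0.21;  var(V) = 3.4 − (1.8)² = 0.16
cov(U,V) = 0.5 − (0.3)(1.8) = -0.04
var(2U + V) = (2)²·0.21 + (1)²·0.16 + 2·(2)·(1)·-0.04 = 0.84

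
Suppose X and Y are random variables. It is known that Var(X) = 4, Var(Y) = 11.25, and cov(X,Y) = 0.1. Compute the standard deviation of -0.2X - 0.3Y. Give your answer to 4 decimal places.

Var(-0.2X - 0.3Y) = (-0.2)²·Var(X) + (-0.3)²·Var(Y) + 2·(-0.2)·(-0.3)·cov(X,Y)
= 0.04·4 + 0.09·11.25 + 0.12·0.1 = 1.1845
SD(-0.2X - 0.3Y) = √1.1845 ≈ 1.0883

1.0883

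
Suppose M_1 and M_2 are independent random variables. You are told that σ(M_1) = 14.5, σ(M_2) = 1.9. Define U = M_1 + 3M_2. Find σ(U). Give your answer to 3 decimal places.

var(M_1) = 210.25, var(M_2) = 3.61
By independence, var(U) = (1)²var(M_1) + (3)²var(M_2)
= (1)²·210.25 + (3)²·3.61 = 242.74
σ(U) = √242.74 ≈ 15.580

15.580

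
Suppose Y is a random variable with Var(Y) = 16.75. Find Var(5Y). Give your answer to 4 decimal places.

Var(5Y) = (5)²·Var(Y) = 25·16.75 = 418.75

418.7500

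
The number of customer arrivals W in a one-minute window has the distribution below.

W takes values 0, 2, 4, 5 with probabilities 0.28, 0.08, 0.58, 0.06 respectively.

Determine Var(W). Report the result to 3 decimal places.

3.372

E[W] = (0)(0.28) + (2)(0.08) + (4)(0.58) + (5)(0.06) = 2.78
E[W²] = (0)²(0.28) + (2)²(0.08) + (4)²(0.58) + (5)²(0.06) = 11.1
Var(W) = E[W²] − (E[W])² = 11.1 − (2.78)² = 3.3716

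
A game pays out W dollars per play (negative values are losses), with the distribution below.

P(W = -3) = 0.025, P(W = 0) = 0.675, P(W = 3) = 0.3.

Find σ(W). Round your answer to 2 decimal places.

1.50

E[W] = (-3)(0.025) + (0)(0.675) + (3)(0.3) = 0.825
E[W²] = (-3)²(0.025) + (0)²(0.675) + (3)²(0.3) = 2.925
V(W) = E[W²] − (E[W])² = 2.925 − (0.825)² = 2.244375
σ(W) = √2.244375 ≈ 1.50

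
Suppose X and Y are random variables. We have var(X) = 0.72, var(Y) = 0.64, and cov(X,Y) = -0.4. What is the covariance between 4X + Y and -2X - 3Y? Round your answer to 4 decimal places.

cov(4X + Y, -2X - 3Y) = (4)(-2)var(X) + (1)(-3)var(Y) + [(4)(-3) + (1)(-2)]cov(X,Y)
= -8·0.72 + -3·0.64 + -14·-0.4 = -2.08

-2.0800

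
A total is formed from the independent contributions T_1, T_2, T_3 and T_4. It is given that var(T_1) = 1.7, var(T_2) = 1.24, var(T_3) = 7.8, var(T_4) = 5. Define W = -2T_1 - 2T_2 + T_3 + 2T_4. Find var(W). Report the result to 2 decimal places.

By independence, var(W) = (-2)²var(T_1) + (-2)²var(T_2) + (1)²var(T_3) + (2)²var(T_4)
= (-2)²·1.7 + (-2)²·1.24 + (1)²·7.8 + (2)²·5 = 39.56

39.56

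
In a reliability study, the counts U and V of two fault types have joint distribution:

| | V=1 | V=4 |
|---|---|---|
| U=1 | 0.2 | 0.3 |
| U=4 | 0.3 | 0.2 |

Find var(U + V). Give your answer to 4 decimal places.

3.6000

E[U] = 2.5,  E[V] = 2.5,  E[UV] = 5.8
var(U) = 8.5 − (2.5)² = 2.25;  var(V) = 8.5 − (2.5)² = 2.25
Cov(U,V) = 5.8 − (2.5)(2.5) = -0.45
var(U + V) = (1)²·2.25 + (1)²·2.25 + 2·(1)·(1)·-0.45 = 3.6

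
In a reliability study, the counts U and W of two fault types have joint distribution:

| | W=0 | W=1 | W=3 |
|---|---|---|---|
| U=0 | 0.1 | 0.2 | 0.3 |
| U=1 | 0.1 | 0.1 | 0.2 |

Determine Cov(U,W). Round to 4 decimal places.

-0.0200

E[U] = 0.4,  E[W] = 1.8
E[UW] = 0.7
Cov(U,W) = E[UW] − E[U]E[W] = 0.7 − (0.4)(1.8) = -0.02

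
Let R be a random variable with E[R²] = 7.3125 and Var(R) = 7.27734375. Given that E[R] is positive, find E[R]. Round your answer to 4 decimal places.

0.1875

(E[R])² = E[R²] − Var(R) = 7.3125 − 7.27734375 = 0.03515625
E[R] = √0.03515625 = 0.1875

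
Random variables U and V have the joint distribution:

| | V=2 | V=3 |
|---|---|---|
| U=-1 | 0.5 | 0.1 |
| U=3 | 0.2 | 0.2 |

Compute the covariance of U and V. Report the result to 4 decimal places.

E[U] = 0.6,  E[V] = 2.3
E[UV] = 1.7
Cov(U,V) = E[UV] − E[U]E[V] = 1.7 − (0.6)(2.3) = 0.32

0.3200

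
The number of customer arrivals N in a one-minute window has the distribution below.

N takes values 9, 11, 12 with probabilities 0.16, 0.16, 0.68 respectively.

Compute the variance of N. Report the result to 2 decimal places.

E[N] = (9)(0.16) + (11)(0.16) + (12)(0.68) = 11.36
E[N²] = (9)²(0.16) + (11)²(0.16) + (12)²(0.68) = 130.24
V(N) = E[N²] − (E[N])² = 130.24 − (11.36)² = 1.1904

1.19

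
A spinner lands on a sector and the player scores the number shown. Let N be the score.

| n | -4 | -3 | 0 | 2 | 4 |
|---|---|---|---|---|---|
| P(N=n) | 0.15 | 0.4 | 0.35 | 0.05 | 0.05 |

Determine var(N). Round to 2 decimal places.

E[N] = (-4)(0.15) + (-3)(0.4) + (0)(0.35) + (2)(0.05) + (4)(0.05) = -1.5
E[N²] = (-4)²(0.15) + (-3)²(0.4) + (0)²(0.35) + (2)²(0.05) + (4)²(0.05) = 7
var(N) = E[N²] − (E[N])² = 7 − (-1.5)² = 4.75

4.75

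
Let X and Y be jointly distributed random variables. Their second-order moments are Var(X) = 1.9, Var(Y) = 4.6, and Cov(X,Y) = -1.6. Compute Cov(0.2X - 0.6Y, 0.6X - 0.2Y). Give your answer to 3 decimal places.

1.420

Cov(0.2X - 0.6Y, 0.6X - 0.2Y) = (0.2)(0.6)Var(X) + (-0.6)(-0.2)Var(Y) + [(0.2)(-0.2) + (-0.6)(0.6)]Cov(X,Y)
= 0.12·1.9 + 0.12·4.6 + -0.4·-1.6 = 1.42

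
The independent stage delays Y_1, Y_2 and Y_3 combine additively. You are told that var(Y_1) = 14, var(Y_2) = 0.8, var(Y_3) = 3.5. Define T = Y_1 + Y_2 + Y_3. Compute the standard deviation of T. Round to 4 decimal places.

By independence, var(T) = (1)²var(Y_1) + (1)²var(Y_2) + (1)²var(Y_3)
= (1)²·14 + (1)²·0.8 + (1)²·3.5 = 18.3
σ(T) = √18.3 ≈ 4.2778

4.2778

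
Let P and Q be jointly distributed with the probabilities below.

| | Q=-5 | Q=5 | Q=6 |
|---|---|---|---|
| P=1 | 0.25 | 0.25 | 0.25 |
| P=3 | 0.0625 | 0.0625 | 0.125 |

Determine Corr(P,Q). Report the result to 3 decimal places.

0.088

E[P] = 1.5,  E[Q] = 2.25
E[PQ] = 3.75
Cov(P,Q) = E[PQ] − E[P]E[Q] = 3.75 − (1.5)(2.25) = 0.375
Var(P) = 0.75,  Var(Q) = 24.0625
ρ = 0.375 / √(0.75·24.0625) ≈ 0.088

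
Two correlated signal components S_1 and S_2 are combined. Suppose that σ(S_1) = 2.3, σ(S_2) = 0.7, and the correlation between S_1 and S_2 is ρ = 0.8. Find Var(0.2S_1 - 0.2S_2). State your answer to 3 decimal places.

Var(S_1) = (2.3)² = 5.29;  Var(S_2) = (0.7)² = 0.49
cov(S_1,S_2) = ρ·σ(S_1)·σ(S_2) = 0.8·2.3·0.7 = 1.288
Var(0.2S_1 - 0.2S_2) = (0.2)²·Var(S_1) + (-0.2)²·Var(S_2) + 2·(0.2)·(-0.2)·cov(S_1,S_2)
= 0.04·5.29 + 0.04·0.49 + -0.08·1.288 = 0.12816

0.128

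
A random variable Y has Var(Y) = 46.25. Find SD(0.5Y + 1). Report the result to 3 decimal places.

3.400

Var(0.5Y + 1) = (0.5)²·46.25 = 11.5625
SD(0.5Y + 1) = √11.5625 ≈ 3.400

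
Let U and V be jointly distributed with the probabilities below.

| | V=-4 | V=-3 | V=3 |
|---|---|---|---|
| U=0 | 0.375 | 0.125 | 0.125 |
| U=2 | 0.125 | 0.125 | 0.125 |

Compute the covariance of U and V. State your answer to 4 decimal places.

E[U] = 0.75,  E[V] = -2
E[UV] = -1
Cov(U,V) = E[UV] − E[U]E[V] = -1 − (0.75)(-2) = 0.5

0.5000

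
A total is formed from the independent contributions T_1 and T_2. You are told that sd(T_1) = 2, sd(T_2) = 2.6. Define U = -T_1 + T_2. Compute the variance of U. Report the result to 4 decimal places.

var(T_1) = 4, var(T_2) = 6.76
By independence, var(U) = (-1)²var(T_1) + (1)²var(T_2)
= (-1)²·4 + (1)²·6.76 = 10.76

10.7600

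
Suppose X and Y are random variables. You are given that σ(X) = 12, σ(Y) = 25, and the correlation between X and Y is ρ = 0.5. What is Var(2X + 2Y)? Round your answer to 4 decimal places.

4276.0000

Var(X) = (12)² = 144;  Var(Y) = (25)² = 625
cov(X,Y) = ρ·σ(X)·σ(Y) = 0.5·12·25 = 150
Var(2X + 2Y) = (2)²·Var(X) + (2)²·Var(Y) + 2·(2)·(2)·cov(X,Y)
= 4·144 + 4·625 + 8·150 = 4276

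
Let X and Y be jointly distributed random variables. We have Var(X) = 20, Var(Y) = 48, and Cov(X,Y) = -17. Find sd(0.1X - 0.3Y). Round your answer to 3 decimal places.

Var(0.1X - 0.3Y) = (0.1)²·Var(X) + (-0.3)²·Var(Y) + 2·(0.1)·(-0.3)·Cov(X,Y)
= 0.01·20 + 0.09·48 + -0.06·-17 = 5.54
sd(0.1X - 0.3Y) = √5.54 ≈ 2.354

2.354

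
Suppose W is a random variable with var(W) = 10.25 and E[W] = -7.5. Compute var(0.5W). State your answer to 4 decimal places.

2.5625

var(0.5W) = (0.5)²·var(W) = 0.25·10.25 = 2.5625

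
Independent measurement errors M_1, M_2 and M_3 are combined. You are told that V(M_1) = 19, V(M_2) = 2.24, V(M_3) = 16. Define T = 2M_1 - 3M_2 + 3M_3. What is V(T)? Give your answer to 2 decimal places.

240.16

By independence, V(T) = (2)²V(M_1) + (-3)²V(M_2) + (3)²V(M_3)
= (2)²·19 + (-3)²·2.24 + (3)²·16 = 240.16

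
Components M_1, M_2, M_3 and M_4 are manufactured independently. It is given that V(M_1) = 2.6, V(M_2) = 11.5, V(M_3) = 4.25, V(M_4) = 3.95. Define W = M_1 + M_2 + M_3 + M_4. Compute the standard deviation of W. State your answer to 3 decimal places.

By independence, V(W) = (1)²V(M_1) + (1)²V(M_2) + (1)²V(M_3) + (1)²V(M_4)
= (1)²·2.6 + (1)²·11.5 + (1)²·4.25 + (1)²·3.95 = 22.3
sd(W) = √22.3 ≈ 4.722

4.722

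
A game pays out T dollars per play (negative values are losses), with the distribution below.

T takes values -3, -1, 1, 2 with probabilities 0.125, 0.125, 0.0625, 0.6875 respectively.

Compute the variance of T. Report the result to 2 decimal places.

3.18

E[T] = (-3)(0.125) + (-1)(0.125) + (1)(0.0625) + (2)(0.6875) = 0.9375
E[T²] = (-3)²(0.125) + (-1)²(0.125) + (1)²(0.0625) + (2)²(0.6875) = 4.0625
Var(T) = E[T²] − (E[T])² = 4.0625 − (0.9375)² = 3.18359375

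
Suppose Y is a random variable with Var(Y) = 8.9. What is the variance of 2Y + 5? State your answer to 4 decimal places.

Var(2Y + 5) = (2)²·Var(Y) = 4·8.9 = 35.6

35.6000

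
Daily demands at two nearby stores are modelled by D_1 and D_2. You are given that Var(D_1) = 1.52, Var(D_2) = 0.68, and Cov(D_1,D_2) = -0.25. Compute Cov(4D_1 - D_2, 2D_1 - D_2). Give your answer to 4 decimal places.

14.3400

Cov(4D_1 - D_2, 2D_1 - D_2) = (4)(2)Var(D_1) + (-1)(-1)Var(D_2) + [(4)(-1) + (-1)(2)]Cov(D_1,D_2)
= 8·1.52 + 1·0.68 + -6·-0.25 = 14.34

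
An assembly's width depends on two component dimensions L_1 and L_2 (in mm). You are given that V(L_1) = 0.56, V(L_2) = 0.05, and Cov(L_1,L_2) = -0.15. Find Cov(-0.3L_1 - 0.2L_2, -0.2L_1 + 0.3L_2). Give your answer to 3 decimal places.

Cov(-0.3L_1 - 0.2L_2, -0.2L_1 + 0.3L_2) = (-0.3)(-0.2)V(L_1) + (-0.2)(0.3)V(L_2) + [(-0.3)(0.3) + (-0.2)(-0.2)]Cov(L_1,L_2)
= 0.06·0.56 + -0.06·0.05 + -0.05·-0.15 = 0.0381

0.038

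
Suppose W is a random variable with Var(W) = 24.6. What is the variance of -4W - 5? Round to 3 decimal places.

393.600

Var(-4W - 5) = (-4)²·Var(W) = 16·24.6 = 393.6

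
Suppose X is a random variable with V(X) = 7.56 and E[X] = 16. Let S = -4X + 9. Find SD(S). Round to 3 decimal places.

V(-4X + 9) = (-4)²·7.56 = 120.96
SD(S) = √120.96 ≈ 10.998

10.998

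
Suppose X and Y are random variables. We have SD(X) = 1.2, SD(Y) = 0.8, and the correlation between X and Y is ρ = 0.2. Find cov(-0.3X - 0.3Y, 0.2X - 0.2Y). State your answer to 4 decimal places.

-0.0480

Var(X) = (1.2)² = 1.44;  Var(Y) = (0.8)² = 0.64
cov(X,Y) = ρ·SD(X)·SD(Y) = 0.2·1.2·0.8 = 0.192
cov(-0.3X - 0.3Y, 0.2X - 0.2Y) = (-0.3)(0.2)Var(X) + (-0.3)(-0.2)Var(Y) + [(-0.3)(-0.2) + (-0.3)(0.2)]cov(X,Y)
= -0.06·1.44 + 0.06·0.64 + 0·0.192 = -0.048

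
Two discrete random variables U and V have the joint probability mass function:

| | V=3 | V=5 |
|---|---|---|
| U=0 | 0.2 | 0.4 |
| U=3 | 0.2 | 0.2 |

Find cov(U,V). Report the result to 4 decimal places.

E[U] = 1.2,  E[V] = 4.2
E[UV] = 4.8
cov(U,V) = E[UV] − E[U]E[V] = 4.8 − (1.2)(4.2) = -0.24

-0.2400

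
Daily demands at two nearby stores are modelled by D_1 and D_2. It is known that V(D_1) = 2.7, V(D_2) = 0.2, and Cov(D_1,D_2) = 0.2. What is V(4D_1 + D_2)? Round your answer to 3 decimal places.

V(4D_1 + D_2) = (4)²·V(D_1) + (1)²·V(D_2) + 2·(4)·(1)·Cov(D_1,D_2)
= 16·2.7 + 1·0.2 + 8·0.2 = 45

45.000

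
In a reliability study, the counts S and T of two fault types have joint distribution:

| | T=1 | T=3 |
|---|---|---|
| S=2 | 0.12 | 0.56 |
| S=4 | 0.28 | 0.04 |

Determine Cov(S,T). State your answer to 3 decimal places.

-0.608

E[S] = 2.64,  E[T] = 2.2
E[ST] = 5.2
Cov(S,T) = E[ST] − E[S]E[T] = 5.2 − (2.64)(2.2) = -0.608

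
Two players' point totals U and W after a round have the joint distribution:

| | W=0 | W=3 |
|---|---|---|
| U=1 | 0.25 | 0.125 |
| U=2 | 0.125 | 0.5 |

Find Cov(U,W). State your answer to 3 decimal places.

0.328

E[U] = 1.625,  E[W] = 1.875
E[UW] = 3.375
Cov(U,W) = E[UW] − E[U]E[W] = 3.375 − (1.625)(1.875) = 0.328125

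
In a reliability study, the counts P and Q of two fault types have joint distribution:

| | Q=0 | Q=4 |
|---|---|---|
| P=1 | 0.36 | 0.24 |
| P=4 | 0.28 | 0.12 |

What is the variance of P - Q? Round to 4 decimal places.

E[P] = 2.2,  E[Q] = 1.44,  E[PQ] = 2.88
Var(P) = 7 − (2.2)² = 2.16;  Var(Q) = 5.76 − (1.44)² = 3.6864
Cov(P,Q) = 2.88 − (2.2)(1.44) = -0.288
Var(P - Q) = (1)²·2.16 + (-1)²·3.6864 + 2·(1)·(-1)·-0.288 = 6.4224

6.4224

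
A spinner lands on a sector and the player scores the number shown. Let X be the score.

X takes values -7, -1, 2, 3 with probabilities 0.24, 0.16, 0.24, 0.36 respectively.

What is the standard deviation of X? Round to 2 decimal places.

E[X] = (-7)(0.24) + (-1)(0.16) + (2)(0.24) + (3)(0.36) = -0.28
E[X²] = (-7)²(0.24) + (-1)²(0.16) + (2)²(0.24) + (3)²(0.36) = 16.12
Var(X) = E[X²] − (E[X])² = 16.12 − (-0.28)² = 16.0416
sd(X) = √16.0416 ≈ 4.01

4.01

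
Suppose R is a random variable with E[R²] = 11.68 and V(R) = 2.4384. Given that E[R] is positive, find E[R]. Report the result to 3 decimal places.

(E[R])² = E[R²] − V(R) = 11.68 − 2.4384 = 9.2416
E[R] = √9.2416 = 3.04

3.040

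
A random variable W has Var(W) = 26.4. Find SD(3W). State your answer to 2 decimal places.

Var(3W) = (3)²·26.4 = 237.6
SD(3W) = √237.6 ≈ 15.41

15.41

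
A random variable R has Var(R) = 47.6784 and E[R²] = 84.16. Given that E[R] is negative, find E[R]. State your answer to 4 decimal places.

(E[R])² = E[R²] − Var(R) = 84.16 − 47.6784 = 36.4816
E[R] = −√36.4816 = -6.04

-6.0400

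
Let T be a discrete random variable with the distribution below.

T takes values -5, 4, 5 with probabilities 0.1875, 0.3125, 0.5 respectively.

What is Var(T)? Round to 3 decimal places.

E[T] = (-5)(0.1875) + (4)(0.3125) + (5)(0.5) = 2.8125
E[T²] = (-5)²(0.1875) + (4)²(0.3125) + (5)²(0.5) = 22.1875
Var(T) = E[T²] − (E[T])² = 22.1875 − (2.8125)² = 14.27734375

14.277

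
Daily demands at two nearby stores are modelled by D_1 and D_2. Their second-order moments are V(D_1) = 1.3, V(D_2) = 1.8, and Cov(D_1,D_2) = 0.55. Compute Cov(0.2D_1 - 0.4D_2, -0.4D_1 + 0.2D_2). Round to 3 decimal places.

Cov(0.2D_1 - 0.4D_2, -0.4D_1 + 0.2D_2) = (0.2)(-0.4)V(D_1) + (-0.4)(0.2)V(D_2) + [(0.2)(0.2) + (-0.4)(-0.4)]Cov(D_1,D_2)
= -0.08·1.3 + -0.08·1.8 + 0.2·0.55 = -0.138

-0.138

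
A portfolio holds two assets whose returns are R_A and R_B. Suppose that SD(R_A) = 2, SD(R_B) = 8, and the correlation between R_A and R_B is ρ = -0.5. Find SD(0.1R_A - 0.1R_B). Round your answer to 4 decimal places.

0.9165

Var(R_A) = (2)² = 4;  Var(R_B) = (8)² = 64
Cov(R_A,R_B) = ρ·SD(R_A)·SD(R_B) = -0.5·2·8 = -8
Var(0.1R_A - 0.1R_B) = (0.1)²·Var(R_A) + (-0.1)²·Var(R_B) + 2·(0.1)·(-0.1)·Cov(R_A,R_B)
= 0.01·4 + 0.01·64 + -0.02·-8 = 0.84
SD(0.1R_A - 0.1R_B) = √0.84 ≈ 0.9165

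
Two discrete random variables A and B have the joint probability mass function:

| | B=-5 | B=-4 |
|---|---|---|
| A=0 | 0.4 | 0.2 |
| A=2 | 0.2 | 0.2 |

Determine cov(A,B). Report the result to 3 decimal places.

E[A] = 0.8,  E[B] = -4.6
E[AB] = -3.6
cov(A,B) = E[AB] − E[A]E[B] = -3.6 − (0.8)(-4.6) = 0.08

0.080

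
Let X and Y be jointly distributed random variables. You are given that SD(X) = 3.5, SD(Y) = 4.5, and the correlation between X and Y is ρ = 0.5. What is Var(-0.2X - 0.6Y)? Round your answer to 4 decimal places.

Var(X) = (3.5)² = 12.25;  Var(Y) = (4.5)² = 20.25
Cov(X,Y) = ρ·SD(X)·SD(Y) = 0.5·3.5·4.5 = 7.875
Var(-0.2X - 0.6Y) = (-0.2)²·Var(X) + (-0.6)²·Var(Y) + 2·(-0.2)·(-0.6)·Cov(X,Y)
= 0.04·12.25 + 0.36·20.25 + 0.24·7.875 = 9.67

9.6700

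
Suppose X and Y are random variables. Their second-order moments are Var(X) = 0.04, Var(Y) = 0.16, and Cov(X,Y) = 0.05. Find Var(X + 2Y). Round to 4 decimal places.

0.8800

Var(X + 2Y) = (1)²·Var(X) + (2)²·Var(Y) + 2·(1)·(2)·Cov(X,Y)
= 1·0.04 + 4·0.16 + 4·0.05 = 0.88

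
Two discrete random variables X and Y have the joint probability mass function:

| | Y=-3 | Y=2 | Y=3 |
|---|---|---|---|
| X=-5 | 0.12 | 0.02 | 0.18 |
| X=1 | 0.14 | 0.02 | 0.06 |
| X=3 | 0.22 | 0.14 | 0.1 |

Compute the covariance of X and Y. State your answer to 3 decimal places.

E[X] = 0,  E[Y] = -0.06
E[XY] = -1.54
Cov(X,Y) = E[XY] − E[X]E[Y] = -1.54 − (0)(-0.06) = -1.54

-1.540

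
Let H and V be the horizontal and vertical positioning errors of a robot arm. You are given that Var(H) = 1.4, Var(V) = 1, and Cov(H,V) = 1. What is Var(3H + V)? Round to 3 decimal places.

Var(3H + V) = (3)²·Var(H) + (1)²·Var(V) + 2·(3)·(1)·Cov(H,V)
= 9·1.4 + 1·1 + 6·1 = 19.6

19.600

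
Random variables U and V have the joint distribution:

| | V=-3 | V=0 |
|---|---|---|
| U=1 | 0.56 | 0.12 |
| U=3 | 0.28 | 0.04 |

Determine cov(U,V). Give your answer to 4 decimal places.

-0.0672

E[U] = 1.64,  E[V] = -2.52
E[UV] = -4.2
cov(U,V) = E[UV] − E[U]E[V] = -4.2 − (1.64)(-2.52) = -0.0672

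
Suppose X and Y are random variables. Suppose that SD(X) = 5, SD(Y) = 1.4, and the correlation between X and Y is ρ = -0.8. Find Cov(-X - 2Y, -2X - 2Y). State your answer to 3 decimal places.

24.240

Var(X) = (5)² = 25;  Var(Y) = (1.4)² = 1.96
Cov(X,Y) = ρ·SD(X)·SD(Y) = -0.8·5·1.4 = -5.6
Cov(-X - 2Y, -2X - 2Y) = (-1)(-2)Var(X) + (-2)(-2)Var(Y) + [(-1)(-2) + (-2)(-2)]Cov(X,Y)
= 2·25 + 4·1.96 + 6·-5.6 = 24.24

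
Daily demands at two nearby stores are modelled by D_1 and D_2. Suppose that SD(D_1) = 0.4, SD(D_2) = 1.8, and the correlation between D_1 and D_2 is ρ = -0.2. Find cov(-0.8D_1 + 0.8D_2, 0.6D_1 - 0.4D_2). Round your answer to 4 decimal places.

Var(D_1) = (0.4)² = 0.16;  Var(D_2) = (1.8)² = 3.24
cov(D_1,D_2) = ρ·SD(D_1)·SD(D_2) = -0.2·0.4·1.8 = -0.144
cov(-0.8D_1 + 0.8D_2, 0.6D_1 - 0.4D_2) = (-0.8)(0.6)Var(D_1) + (0.8)(-0.4)Var(D_2) + [(-0.8)(-0.4) + (0.8)(0.6)]cov(D_1,D_2)
= -0.48·0.16 + -0.32·3.24 + 0.8·-0.144 = -1.2288

-1.2288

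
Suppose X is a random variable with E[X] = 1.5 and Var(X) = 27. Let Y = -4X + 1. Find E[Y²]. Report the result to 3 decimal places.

E[-4X + 1] = -4·1.5 + 1 = -5
Var(-4X + 1) = (-4)²·27 = 432
E[Y²] = Var(Y) + (E[Y])² = 432 + (-5)² = 457

457.000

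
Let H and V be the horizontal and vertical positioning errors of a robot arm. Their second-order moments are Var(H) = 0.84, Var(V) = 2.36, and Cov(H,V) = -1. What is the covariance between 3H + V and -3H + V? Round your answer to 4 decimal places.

-5.2000

Cov(3H + V, -3H + V) = (3)(-3)Var(H) + (1)(1)Var(V) + [(3)(1) + (1)(-3)]Cov(H,V)
= -9·0.84 + 1·2.36 + 0·-1 = -5.2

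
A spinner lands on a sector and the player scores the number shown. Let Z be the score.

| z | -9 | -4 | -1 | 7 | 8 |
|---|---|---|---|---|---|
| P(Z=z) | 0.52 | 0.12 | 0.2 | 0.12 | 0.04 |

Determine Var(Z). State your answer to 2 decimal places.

E[Z] = (-9)(0.52) + (-4)(0.12) + (-1)(0.2) + (7)(0.12) + (8)(0.04) = -4.2
E[Z²] = (-9)²(0.52) + (-4)²(0.12) + (-1)²(0.2) + (7)²(0.12) + (8)²(0.04) = 52.68
Var(Z) = E[Z²] − (E[Z])² = 52.68 − (-4.2)² = 35.04

35.04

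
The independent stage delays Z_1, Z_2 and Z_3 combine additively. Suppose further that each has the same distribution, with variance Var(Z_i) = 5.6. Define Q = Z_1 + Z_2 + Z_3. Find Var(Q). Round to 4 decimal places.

By independence, Var(Q) = (1)²Var(Z_1) + (1)²Var(Z_2) + (1)²Var(Z_3)
= (1)²·5.6 + (1)²·5.6 + (1)²·5.6 = 16.8

16.8000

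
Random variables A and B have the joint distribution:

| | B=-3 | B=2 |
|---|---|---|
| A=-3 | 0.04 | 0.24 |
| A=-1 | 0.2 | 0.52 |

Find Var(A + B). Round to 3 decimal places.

4.822

E[A] = -1.56,  E[B] = 0.8,  E[AB] = -1.52
Var(A) = 3.24 − (-1.56)² = 0.8064;  Var(B) = 5.2 − (0.8)² = 4.56
Cov(A,B) = -1.52 − (-1.56)(0.8) = -0.272
Var(A + B) = (1)²·0.8064 + (1)²·4.56 + 2·(1)·(1)·-0.272 = 4.8224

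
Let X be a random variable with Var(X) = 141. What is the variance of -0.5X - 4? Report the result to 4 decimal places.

35.2500

Var(-0.5X - 4) = (-0.5)²·Var(X) = 0.25·141 = 35.25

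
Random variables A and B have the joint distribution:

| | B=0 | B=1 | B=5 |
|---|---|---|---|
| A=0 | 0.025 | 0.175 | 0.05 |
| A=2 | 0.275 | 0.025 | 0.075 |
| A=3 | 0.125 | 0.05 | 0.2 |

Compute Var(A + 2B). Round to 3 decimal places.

22.534

E[A] = 1.875,  E[B] = 1.875,  E[AB] = 3.95
Var(A) = 4.875 − (1.875)² = 1.359375;  Var(B) = 8.375 − (1.875)² = 4.859375
Cov(A,B) = 3.95 − (1.875)(1.875) = 0.434375
Var(A + 2B) = (1)²·1.359375 + (2)²·4.859375 + 2·(1)·(2)·0.434375 = 22.534375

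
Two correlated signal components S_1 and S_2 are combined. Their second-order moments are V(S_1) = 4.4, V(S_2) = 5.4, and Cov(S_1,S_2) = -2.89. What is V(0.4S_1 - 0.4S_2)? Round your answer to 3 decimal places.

2.493

V(0.4S_1 - 0.4S_2) = (0.4)²·V(S_1) + (-0.4)²·V(S_2) + 2·(0.4)·(-0.4)·Cov(S_1,S_2)
= 0.16·4.4 + 0.16·5.4 + -0.32·-2.89 = 2.4928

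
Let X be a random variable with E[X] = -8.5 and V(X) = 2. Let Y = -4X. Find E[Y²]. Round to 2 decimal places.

E[-4X] = -4·-8.5 = 34
V(-4X) = (-4)²·2 = 32
E[Y²] = V(Y) + (E[Y])² = 32 + (34)² = 1188

1188.00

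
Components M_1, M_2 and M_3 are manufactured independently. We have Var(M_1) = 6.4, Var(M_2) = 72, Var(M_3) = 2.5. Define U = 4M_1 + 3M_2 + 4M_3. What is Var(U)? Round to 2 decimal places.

By independence, Var(U) = (4)²Var(M_1) + (3)²Var(M_2) + (4)²Var(M_3)
= (4)²·6.4 + (3)²·72 + (4)²·2.5 = 790.4

790.40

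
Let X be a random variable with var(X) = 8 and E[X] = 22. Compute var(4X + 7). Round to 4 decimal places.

128.0000

var(4X + 7) = (4)²·var(X) = 16·8 = 128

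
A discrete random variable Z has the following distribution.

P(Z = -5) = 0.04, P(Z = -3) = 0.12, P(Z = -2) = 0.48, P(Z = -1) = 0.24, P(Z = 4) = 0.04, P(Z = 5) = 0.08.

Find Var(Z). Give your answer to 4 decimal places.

5.4400

E[Z] = (-5)(0.04) + (-3)(0.12) + (-2)(0.48) + (-1)(0.24) + (4)(0.04) + (5)(0.08) = -1.2
E[Z²] = (-5)²(0.04) + (-3)²(0.12) + (-2)²(0.48) + (-1)²(0.24) + (4)²(0.04) + (5)²(0.08) = 6.88
Var(Z) = E[Z²] − (E[Z])² = 6.88 − (-1.2)² = 5.44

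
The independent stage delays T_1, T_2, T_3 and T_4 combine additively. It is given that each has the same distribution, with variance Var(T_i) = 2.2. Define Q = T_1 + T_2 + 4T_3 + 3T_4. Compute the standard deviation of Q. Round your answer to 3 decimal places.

By independence, Var(Q) = (1)²Var(T_1) + (1)²Var(T_2) + (4)²Var(T_3) + (3)²Var(T_4)
= (1)²·2.2 + (1)²·2.2 + (4)²·2.2 + (3)²·2.2 = 59.4
sd(Q) = √59.4 ≈ 7.707

7.707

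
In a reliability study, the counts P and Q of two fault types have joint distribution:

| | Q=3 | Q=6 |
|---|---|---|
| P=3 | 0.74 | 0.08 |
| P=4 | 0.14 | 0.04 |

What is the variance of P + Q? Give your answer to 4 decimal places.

1.2084

E[P] = 3.18,  E[Q] = 3.36,  E[PQ] = 10.74
V(P) = 10.26 − (3.18)² = 0.1476;  V(Q) = 12.24 − (3.36)² = 0.9504
Cov(P,Q) = 10.74 − (3.18)(3.36) = 0.0552
V(P + Q) = (1)²·0.1476 + (1)²·0.9504 + 2·(1)·(1)·0.0552 = 1.2084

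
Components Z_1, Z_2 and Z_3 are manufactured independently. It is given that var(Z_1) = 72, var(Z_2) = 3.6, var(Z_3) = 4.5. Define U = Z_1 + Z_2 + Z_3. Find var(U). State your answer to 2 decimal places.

By independence, var(U) = (1)²var(Z_1) + (1)²var(Z_2) + (1)²var(Z_3)
= (1)²·72 + (1)²·3.6 + (1)²·4.5 = 80.1

80.10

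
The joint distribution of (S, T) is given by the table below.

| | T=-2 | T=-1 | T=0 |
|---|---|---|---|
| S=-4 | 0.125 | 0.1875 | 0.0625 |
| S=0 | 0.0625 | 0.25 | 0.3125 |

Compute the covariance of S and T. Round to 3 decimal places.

E[S] = -1.5,  E[T] = -0.8125
E[ST] = 1.75
Cov(S,T) = E[ST] − E[S]E[T] = 1.75 − (-1.5)(-0.8125) = 0.53125

0.531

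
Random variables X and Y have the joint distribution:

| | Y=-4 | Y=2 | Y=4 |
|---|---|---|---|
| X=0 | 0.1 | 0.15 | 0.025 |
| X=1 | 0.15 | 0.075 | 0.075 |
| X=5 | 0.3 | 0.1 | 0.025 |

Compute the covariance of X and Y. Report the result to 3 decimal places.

-2.104

E[X] = 2.425,  E[Y] = -1.05
E[XY] = -4.65
Cov(X,Y) = E[XY] − E[X]E[Y] = -4.65 − (2.425)(-1.05) = -2.10375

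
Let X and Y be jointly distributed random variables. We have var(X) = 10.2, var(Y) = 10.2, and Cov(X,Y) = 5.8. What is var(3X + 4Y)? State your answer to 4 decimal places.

var(3X + 4Y) = (3)²·var(X) + (4)²·var(Y) + 2·(3)·(4)·Cov(X,Y)
= 9·10.2 + 16·10.2 + 24·5.8 = 394.2

394.2000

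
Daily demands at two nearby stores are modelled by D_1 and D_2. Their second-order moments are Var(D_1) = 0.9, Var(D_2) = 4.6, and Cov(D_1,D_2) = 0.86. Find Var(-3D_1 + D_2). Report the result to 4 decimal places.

Var(-3D_1 + D_2) = (-3)²·Var(D_1) + (1)²·Var(D_2) + 2·(-3)·(1)·Cov(D_1,D_2)
= 9·0.9 + 1·4.6 + -6·0.86 = 7.54

7.5400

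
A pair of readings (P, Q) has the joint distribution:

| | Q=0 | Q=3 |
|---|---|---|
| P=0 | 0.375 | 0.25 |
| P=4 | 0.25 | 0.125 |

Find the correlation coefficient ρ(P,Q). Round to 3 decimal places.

-0.067

E[P] = 1.5,  E[Q] = 1.125
E[PQ] = 1.5
Cov(P,Q) = E[PQ] − E[P]E[Q] = 1.5 − (1.5)(1.125) = -0.1875
var(P) = 3.75,  var(Q) = 2.109375
ρ = -0.1875 / √(3.75·2.109375) ≈ -0.067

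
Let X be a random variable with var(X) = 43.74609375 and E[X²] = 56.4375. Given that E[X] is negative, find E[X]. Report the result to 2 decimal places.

-3.56

(E[X])² = E[X²] − var(X) = 56.4375 − 43.74609375 = 12.69140625
E[X] = −√12.69140625 = -3.5625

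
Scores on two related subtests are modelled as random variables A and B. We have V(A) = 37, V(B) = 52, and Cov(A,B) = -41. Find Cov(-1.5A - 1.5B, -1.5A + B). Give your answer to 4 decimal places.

Cov(-1.5A - 1.5B, -1.5A + B) = (-1.5)(-1.5)V(A) + (-1.5)(1)V(B) + [(-1.5)(1) + (-1.5)(-1.5)]Cov(A,B)
= 2.25·37 + -1.5·52 + 0.75·-41 = -25.5

-25.5000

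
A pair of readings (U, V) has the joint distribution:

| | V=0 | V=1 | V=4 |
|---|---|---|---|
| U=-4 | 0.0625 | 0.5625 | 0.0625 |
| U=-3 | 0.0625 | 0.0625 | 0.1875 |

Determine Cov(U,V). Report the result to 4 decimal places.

0.3047

E[U] = -3.6875,  E[V] = 1.625
E[UV] = -5.6875
Cov(U,V) = E[UV] − E[U]E[V] = -5.6875 − (-3.6875)(1.625) = 0.3046875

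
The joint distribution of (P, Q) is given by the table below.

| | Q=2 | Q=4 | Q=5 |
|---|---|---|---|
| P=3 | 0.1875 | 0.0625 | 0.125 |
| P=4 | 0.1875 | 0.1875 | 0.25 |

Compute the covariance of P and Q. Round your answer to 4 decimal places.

E[P] = 3.625,  E[Q] = 3.625
E[PQ] = 13.25
Cov(P,Q) = E[PQ] − E[P]E[Q] = 13.25 − (3.625)(3.625) = 0.109375

0.1094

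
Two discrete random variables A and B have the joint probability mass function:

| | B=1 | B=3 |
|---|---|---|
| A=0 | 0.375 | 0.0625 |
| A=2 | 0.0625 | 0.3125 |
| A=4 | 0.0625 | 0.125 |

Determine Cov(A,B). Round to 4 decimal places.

0.7500

E[A] = 1.5,  E[B] = 2
E[AB] = 3.75
Cov(A,B) = E[AB] − E[A]E[B] = 3.75 − (1.5)(2) = 0.75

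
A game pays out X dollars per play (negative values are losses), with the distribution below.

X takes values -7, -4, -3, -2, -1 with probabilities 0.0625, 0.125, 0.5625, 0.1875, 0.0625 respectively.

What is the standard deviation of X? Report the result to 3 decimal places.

E[X] = (-7)(0.0625) + (-4)(0.125) + (-3)(0.5625) + (-2)(0.1875) + (-1)(0.0625) = -3.0625
E[X²] = (-7)²(0.0625) + (-4)²(0.125) + (-3)²(0.5625) + (-2)²(0.1875) + (-1)²(0.0625) = 10.9375
V(X) = E[X²] − (E[X])² = 10.9375 − (-3.0625)² = 1.55859375
σ(X) = √1.55859375 ≈ 1.248

1.248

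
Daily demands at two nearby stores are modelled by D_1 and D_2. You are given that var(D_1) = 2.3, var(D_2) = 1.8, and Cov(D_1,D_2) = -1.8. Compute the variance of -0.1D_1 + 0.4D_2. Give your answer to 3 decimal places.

0.455

var(-0.1D_1 + 0.4D_2) = (-0.1)²·var(D_1) + (0.4)²·var(D_2) + 2·(-0.1)·(0.4)·Cov(D_1,D_2)
= 0.01·2.3 + 0.16·1.8 + -0.08·-1.8 = 0.455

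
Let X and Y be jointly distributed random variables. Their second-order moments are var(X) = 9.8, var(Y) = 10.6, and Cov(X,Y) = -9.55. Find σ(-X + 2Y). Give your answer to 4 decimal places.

9.5079

var(-X + 2Y) = (-1)²·var(X) + (2)²·var(Y) + 2·(-1)·(2)·Cov(X,Y)
= 1·9.8 + 4·10.6 + -4·-9.55 = 90.4
σ(-X + 2Y) = √90.4 ≈ 9.5079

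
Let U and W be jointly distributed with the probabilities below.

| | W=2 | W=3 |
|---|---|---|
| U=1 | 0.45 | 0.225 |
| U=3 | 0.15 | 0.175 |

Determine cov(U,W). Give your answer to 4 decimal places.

E[U] = 1.65,  E[W] = 2.4
E[UW] = 4.05
cov(U,W) = E[UW] − E[U]E[W] = 4.05 − (1.65)(2.4) = 0.09

0.0900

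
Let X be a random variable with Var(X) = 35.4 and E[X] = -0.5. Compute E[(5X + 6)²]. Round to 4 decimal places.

E[5X + 6] = 5·-0.5 + 6 = 3.5
Var(5X + 6) = (5)²·35.4 = 885
E[(5X + 6)²] = Var((5X + 6)) + (E[(5X + 6)])² = 885 + (3.5)² = 897.25

897.2500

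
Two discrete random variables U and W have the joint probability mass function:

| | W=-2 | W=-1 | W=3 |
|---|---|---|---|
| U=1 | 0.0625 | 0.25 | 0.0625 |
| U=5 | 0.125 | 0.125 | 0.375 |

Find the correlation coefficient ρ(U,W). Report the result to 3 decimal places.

0.378

E[U] = 3.5,  E[W] = 0.5625
E[UW] = 3.5625
Cov(U,W) = E[UW] − E[U]E[W] = 3.5625 − (3.5)(0.5625) = 1.59375
var(U) = 3.75,  var(W) = 4.74609375
ρ = 1.59375 / √(3.75·4.74609375) ≈ 0.378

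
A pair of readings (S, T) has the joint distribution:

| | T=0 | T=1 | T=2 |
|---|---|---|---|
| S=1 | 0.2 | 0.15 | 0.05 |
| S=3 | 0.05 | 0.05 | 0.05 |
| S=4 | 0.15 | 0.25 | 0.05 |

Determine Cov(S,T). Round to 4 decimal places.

0.1125

E[S] = 2.65,  E[T] = 0.75
E[ST] = 2.1
Cov(S,T) = E[ST] − E[S]E[T] = 2.1 − (2.65)(0.75) = 0.1125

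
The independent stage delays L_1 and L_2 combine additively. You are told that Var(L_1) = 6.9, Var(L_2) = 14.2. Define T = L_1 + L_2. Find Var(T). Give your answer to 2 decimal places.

21.10

By independence, Var(T) = (1)²Var(L_1) + (1)²Var(L_2)
= (1)²·6.9 + (1)²·14.2 = 21.1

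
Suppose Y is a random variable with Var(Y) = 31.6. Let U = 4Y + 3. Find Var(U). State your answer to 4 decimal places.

505.6000

Var(4Y + 3) = (4)²·Var(Y) = 16·31.6 = 505.6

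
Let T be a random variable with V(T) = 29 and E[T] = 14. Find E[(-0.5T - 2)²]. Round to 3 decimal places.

88.250

E[-0.5T - 2] = -0.5·14 − 2 = -9
V(-0.5T - 2) = (-0.5)²·29 = 7.25
E[(-0.5T - 2)²] = V((-0.5T - 2)) + (E[(-0.5T - 2)])² = 7.25 + (-9)² = 88.25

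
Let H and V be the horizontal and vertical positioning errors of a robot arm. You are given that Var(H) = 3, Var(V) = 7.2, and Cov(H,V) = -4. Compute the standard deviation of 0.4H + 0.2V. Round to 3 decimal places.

Var(0.4H + 0.2V) = (0.4)²·Var(H) + (0.2)²·Var(V) + 2·(0.4)·(0.2)·Cov(H,V)
= 0.16·3 + 0.04·7.2 + 0.16·-4 = 0.128
SD(0.4H + 0.2V) = √0.128 ≈ 0.358

0.358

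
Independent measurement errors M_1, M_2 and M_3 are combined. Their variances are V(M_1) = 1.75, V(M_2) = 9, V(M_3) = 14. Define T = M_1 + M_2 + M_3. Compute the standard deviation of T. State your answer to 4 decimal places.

By independence, V(T) = (1)²V(M_1) + (1)²V(M_2) + (1)²V(M_3)
= (1)²·1.75 + (1)²·9 + (1)²·14 = 24.75
SD(T) = √24.75 ≈ 4.9749

4.9749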